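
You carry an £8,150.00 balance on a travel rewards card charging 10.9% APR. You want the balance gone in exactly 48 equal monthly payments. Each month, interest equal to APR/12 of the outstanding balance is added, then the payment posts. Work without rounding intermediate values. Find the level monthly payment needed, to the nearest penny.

£210.25

Monthly rate r = 10.9%/12 = 0.908333% = 0.00908333.
Level-payment amortization: P = B₀·r / (1 − (1+r)^(−n)) = 8150.00·0.00908333 / (1 − 1.00908^(−48)).
Denominator 1 − (1+r)^(−48) = 0.352108311.
P = 74.0292 / 0.352108311 ≈ 210.25.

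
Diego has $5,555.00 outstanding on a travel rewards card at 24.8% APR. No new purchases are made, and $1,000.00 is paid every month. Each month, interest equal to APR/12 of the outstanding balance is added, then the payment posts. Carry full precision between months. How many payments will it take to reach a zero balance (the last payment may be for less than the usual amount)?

6 payments

Monthly rate r = 24.8%/12 = 2.06667% = 0.0206667.
Recurrence: B ← B·(1+r) − $1,000.00.
Month 1: interest $114.80; balance after payment $4,669.80.
Month 2: interest $96.51; balance after payment $3,766.31.
Month 3: interest $77.84; balance after payment $2,844.15.
Month 4: interest $58.78; balance after payment $1,902.93.
Month 5: interest $39.33; balance after payment $942.26.
Month 6: interest $19.47; balance after payment $0.00.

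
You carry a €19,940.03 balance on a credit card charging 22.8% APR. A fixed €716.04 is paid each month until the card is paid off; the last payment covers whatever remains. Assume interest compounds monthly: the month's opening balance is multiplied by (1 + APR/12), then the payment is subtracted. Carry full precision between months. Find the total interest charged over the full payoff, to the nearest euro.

Monthly rate r = 22.8%/12 = 1.9% = 0.019.
Payoff takes n = ⌈−ln(1 − rB₀/P)/ln(1+r)⌉ = ⌈40.013⌉ = 41 payments; the last is €9.62.
Total paid = 40·€716.04 + €9.62 = €28,651.22.
Total interest = total paid − principal = €28,651.22 − €19,940.03 = €8,711.19.

€8,711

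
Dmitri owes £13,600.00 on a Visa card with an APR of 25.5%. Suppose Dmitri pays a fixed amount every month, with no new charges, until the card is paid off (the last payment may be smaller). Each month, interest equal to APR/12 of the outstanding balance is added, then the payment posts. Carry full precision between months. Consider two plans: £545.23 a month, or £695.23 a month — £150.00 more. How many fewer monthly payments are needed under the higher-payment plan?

Monthly rate r = 25.5%/12 = 2.125% = 0.02125.
At £545.23/mo: n = ⌈−ln(1 − rB₀/P)/ln(1+r)⌉ = 36 payments (last £497.64); total interest = total paid − £13,600.00 = £5,980.69.
At £695.23/mo: 26 payments (last £386.63); total interest £4,167.38.
Payments saved = 36 − 26 = 10.

10 fewer payments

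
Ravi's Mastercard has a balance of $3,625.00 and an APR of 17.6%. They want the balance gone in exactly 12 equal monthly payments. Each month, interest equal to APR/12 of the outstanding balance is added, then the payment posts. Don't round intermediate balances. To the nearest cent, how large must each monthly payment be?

Monthly rate r = 17.6%/12 = 1.46667% = 0.0146667.
Level-payment amortization: P = B₀·r / (1 − (1+r)^(−n)) = 3625.00·0.0146667 / (1 − 1.01467^(−12)).
Denominator 1 − (1+r)^(−12) = 0.160309423.
P = 53.1667 / 0.160309423 ≈ 331.65.

$331.65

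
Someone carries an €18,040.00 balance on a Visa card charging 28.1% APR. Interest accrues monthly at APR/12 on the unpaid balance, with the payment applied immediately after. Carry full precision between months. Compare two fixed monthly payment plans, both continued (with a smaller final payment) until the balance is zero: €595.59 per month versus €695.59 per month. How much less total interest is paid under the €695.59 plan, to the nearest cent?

€3,697.43

Monthly rate r = 28.1%/12 = 2.34167% = 0.0234167.
At €595.59/mo: n = ⌈−ln(1 − rB₀/P)/ln(1+r)⌉ = 54 payments (last €222.89); total interest = total paid − €18,040.00 = €13,749.16.
At €695.59/mo: 41 payments (last €268.13); total interest €10,051.73.
Interest saved = €13,749.16 − €10,051.73 = €3,697.43.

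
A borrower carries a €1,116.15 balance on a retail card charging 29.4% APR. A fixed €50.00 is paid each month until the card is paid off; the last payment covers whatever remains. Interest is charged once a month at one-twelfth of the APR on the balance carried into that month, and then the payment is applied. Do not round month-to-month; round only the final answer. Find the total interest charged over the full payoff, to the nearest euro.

Monthly rate r = 29.4%/12 = 2.45% = 0.0245.
Payoff takes n = ⌈−ln(1 − rB₀/P)/ln(1+r)⌉ = ⌈32.707⌉ = 33 payments; the last is €35.49.
Total paid = 32·€50.00 + €35.49 = €1,635.49.
Total interest = total paid − principal = €1,635.49 − €1,116.15 = €519.34.

€519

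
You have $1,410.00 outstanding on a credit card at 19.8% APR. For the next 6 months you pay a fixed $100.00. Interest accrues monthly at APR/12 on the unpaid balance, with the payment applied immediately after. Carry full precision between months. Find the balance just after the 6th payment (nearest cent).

$930.18

Monthly rate r = 19.8%/12 = 1.65% = 0.0165.
Each month: B ← B·(1+r) − $100.00.
Month 1: interest $23.27; balance after payment $1,333.27.
Month 2: interest $22.00; balance after payment $1,255.26.
Month 3: interest $20.71; balance after payment $1,175.98.
Month 4: interest $19.40; balance after payment $1,095.38.
Month 5: interest $18.07; balance after payment $1,013.45.
Month 6: interest $16.72; balance after payment $930.18.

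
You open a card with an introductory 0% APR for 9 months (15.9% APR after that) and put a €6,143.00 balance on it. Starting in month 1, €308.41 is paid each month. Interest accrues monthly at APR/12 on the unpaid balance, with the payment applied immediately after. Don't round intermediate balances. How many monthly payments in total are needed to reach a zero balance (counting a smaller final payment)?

21 payments

Promo months 1–9 at r₀ = 0%/12 = 0; months 10+ at r₁ = 15.9%/12 = 0.01325.
After month 9 (no interest yet): B = €6,143.00 − 9·€308.41 = €3,367.31.
Then at r₁ with €308.41/mo: n₂ = −ln(1 − r₁·B/P)/ln(1+r₁) ≈ 11.87 → 12 more payments.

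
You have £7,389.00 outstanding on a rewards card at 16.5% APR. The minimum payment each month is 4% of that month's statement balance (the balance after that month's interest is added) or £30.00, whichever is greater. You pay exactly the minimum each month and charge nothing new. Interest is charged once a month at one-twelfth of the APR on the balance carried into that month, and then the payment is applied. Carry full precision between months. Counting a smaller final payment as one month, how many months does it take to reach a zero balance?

116 months

Monthly rate r = 16.5%/12 = 1.375% = 0.01375.
While 4% of the post-interest balance exceeds £30.00, each month B ← (B·(1+r))·(1 − 0.04), i.e. B shrinks by the factor (1+r)·0.96 = 0.9732.
This holds for months 1–85. Entering month 86 the balance is £734.12; 4% of the post-interest balance is now below £30.00, so the flat £30.00 minimum applies from here.
From month 86 a fixed £30.00 at rate r clears £734.12 in 31 more payments. Total: 85 + 31 = 116 months.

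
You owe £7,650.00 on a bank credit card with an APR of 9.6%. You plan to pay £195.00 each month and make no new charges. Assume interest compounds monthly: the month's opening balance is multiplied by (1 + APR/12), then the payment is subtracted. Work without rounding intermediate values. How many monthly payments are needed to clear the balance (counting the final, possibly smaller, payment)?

48 payments

Monthly rate r = 9.6%/12 = 0.8% = 0.008.
Recurrence: B ← B·(1+r) − £195.00.
Month 1: interest £61.20; balance after payment £7,516.20.
Month 2: interest £60.13; balance after payment £7,381.33.
Closed form: n = −ln(1 − rB₀/P)/ln(1+r) = −ln(0.68615)/ln(1.008) ≈ 47.270, so the balance reaches zero during payment 48.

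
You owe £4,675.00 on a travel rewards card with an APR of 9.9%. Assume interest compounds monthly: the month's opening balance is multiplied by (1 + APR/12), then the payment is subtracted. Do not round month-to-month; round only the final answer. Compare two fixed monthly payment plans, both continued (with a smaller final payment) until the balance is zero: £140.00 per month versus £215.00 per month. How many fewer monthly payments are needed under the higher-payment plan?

15 fewer payments

Monthly rate r = 9.9%/12 = 0.825% = 0.00825.
At £140.00/mo: n = ⌈−ln(1 − rB₀/P)/ln(1+r)⌉ = 40 payments (last £31.30); total interest = total paid − £4,675.00 = £816.30.
At £215.00/mo: 25 payments (last £13.63); total interest £498.63.
Payments saved = 40 − 25 = 15.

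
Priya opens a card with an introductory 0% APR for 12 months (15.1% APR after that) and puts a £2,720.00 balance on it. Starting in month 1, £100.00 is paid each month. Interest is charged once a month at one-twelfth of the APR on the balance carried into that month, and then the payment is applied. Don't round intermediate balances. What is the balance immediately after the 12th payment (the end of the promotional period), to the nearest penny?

£1,520.00

Promo months 1–12 at r₀ = 0%/12 = 0; months 13+ at r₁ = 15.1%/12 = 0.0125833.
After month 12 (no interest yet): B = £2,720.00 − 12·£100.00 = £1,520.00.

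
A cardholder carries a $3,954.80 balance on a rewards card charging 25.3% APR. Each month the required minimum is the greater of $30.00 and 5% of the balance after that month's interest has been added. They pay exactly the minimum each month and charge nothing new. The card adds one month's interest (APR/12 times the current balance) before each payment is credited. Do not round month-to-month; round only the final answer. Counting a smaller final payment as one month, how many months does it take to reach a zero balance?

Monthly rate r = 25.3%/12 = 2.10833% = 0.0210833.
While 5% of the post-interest balance exceeds $30.00, each month B ← (B·(1+r))·(1 − 0.05), i.e. B shrinks by the factor (1+r)·0.95 = 0.97003.
This holds for months 1–63. Entering month 64 the balance is $581.52; 5% of the post-interest balance is now below $30.00, so the flat $30.00 minimum applies from here.
From month 64 a fixed $30.00 at rate r clears $581.52 in 26 more payments. Total: 63 + 26 = 89 months.

89 months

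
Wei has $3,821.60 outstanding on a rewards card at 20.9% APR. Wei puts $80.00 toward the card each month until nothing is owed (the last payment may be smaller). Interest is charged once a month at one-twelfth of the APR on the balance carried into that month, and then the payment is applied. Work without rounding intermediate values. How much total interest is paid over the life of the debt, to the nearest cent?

Monthly rate r = 20.9%/12 = 1.74167% = 0.0174167.
Payoff takes n = ⌈−ln(1 − rB₀/P)/ln(1+r)⌉ = ⌈103.306⌉ = 104 payments; the last is $24.62.
Total paid = 103·$80.00 + $24.62 = $8,264.62.
Total interest = total paid − principal = $8,264.62 − $3,821.60 = $4,443.02.

$4,443.02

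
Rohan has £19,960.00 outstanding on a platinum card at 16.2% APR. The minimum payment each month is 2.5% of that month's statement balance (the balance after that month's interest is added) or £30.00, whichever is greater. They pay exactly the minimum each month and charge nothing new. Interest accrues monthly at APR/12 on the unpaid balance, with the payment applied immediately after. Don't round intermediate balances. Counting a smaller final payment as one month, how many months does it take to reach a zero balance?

294 months

Monthly rate r = 16.2%/12 = 1.35% = 0.0135.
While 2.5% of the post-interest balance exceeds £30.00, each month B ← (B·(1+r))·(1 − 0.025), i.e. B shrinks by the factor (1+r)·0.975 = 0.98816.
This holds for months 1–238. Entering month 239 the balance is £1,173.04; 2.5% of the post-interest balance is now below £30.00, so the flat £30.00 minimum applies from here.
From month 239 a fixed £30.00 at rate r clears £1,173.04 in 56 more payments. Total: 238 + 56 = 294 months.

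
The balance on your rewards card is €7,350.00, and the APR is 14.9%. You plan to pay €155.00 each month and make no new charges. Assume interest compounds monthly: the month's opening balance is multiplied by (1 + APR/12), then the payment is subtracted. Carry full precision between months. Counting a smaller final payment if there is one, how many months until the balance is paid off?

Monthly rate r = 14.9%/12 = 1.24167% = 0.0124167.
Recurrence: B ← B·(1+r) − €155.00.
Month 1: interest €91.26; balance after payment €7,286.26.
Month 2: interest €90.47; balance after payment €7,221.73.
Closed form: n = −ln(1 − rB₀/P)/ln(1+r) = −ln(0.41121)/ln(1.01242) ≈ 72.013, so the balance reaches zero during payment 73.

73 months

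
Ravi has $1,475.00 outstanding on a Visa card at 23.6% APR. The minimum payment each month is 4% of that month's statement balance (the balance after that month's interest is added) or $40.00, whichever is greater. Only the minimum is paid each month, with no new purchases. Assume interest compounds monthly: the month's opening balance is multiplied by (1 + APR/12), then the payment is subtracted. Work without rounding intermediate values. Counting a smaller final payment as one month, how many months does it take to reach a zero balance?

53 months

Monthly rate r = 23.6%/12 = 1.96667% = 0.0196667.
While 4% of the post-interest balance exceeds $40.00, each month B ← (B·(1+r))·(1 − 0.04), i.e. B shrinks by the factor (1+r)·0.96 = 0.97888.
This holds for months 1–20. Entering month 21 the balance is $962.46; 4% of the post-interest balance is now below $40.00, so the flat $40.00 minimum applies from here.
From month 21 a fixed $40.00 at rate r clears $962.46 in 33 more payments. Total: 20 + 33 = 53 months.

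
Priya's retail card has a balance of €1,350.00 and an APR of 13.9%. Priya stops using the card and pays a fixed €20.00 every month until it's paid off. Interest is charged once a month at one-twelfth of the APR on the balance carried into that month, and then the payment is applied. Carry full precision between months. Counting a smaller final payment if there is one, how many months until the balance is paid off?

Monthly rate r = 13.9%/12 = 1.15833% = 0.0115833.
Recurrence: B ← B·(1+r) − €20.00.
Month 1: interest €15.64; balance after payment €1,345.64.
Month 2: interest €15.59; balance after payment €1,341.22.
Closed form: n = −ln(1 − rB₀/P)/ln(1+r) = −ln(0.21812)/ln(1.01158) ≈ 132.215, so the balance reaches zero during payment 133.

133 payments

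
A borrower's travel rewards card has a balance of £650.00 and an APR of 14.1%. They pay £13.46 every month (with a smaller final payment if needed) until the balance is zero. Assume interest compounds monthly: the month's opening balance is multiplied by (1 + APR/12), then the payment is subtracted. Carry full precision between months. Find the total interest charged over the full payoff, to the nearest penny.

Monthly rate r = 14.1%/12 = 1.175% = 0.01175.
Payoff takes n = ⌈−ln(1 − rB₀/P)/ln(1+r)⌉ = ⌈71.737⌉ = 72 payments; the last is £9.93.
Total paid = 71·£13.46 + £9.93 = £965.59.
Total interest = total paid − principal = £965.59 − £650.00 = £315.59.

£315.59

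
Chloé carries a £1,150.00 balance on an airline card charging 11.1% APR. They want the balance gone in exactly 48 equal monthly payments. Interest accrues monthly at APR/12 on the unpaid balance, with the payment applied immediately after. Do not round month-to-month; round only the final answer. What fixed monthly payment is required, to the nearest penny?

Monthly rate r = 11.1%/12 = 0.925% = 0.00925.
Level-payment amortization: P = B₀·r / (1 − (1+r)^(−n)) = 1150.00·0.00925 / (1 − 1.00925^(−48)).
Denominator 1 − (1+r)^(−48) = 0.35722406.
P = 10.6375 / 0.35722406 ≈ 29.78.

£29.78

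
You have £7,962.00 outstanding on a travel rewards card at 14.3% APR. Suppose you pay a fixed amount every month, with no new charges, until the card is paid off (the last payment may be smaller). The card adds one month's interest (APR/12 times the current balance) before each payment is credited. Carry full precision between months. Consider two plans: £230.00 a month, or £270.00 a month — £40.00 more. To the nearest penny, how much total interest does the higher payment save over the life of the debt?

£459.29

Monthly rate r = 14.3%/12 = 1.19167% = 0.0119167.
At £230.00/mo: n = ⌈−ln(1 − rB₀/P)/ln(1+r)⌉ = 45 payments (last £207.59); total interest = total paid − £7,962.00 = £2,365.59.
At £270.00/mo: 37 payments (last £148.30); total interest £1,906.30.
Interest saved = £2,365.59 − £1,906.30 = £459.29.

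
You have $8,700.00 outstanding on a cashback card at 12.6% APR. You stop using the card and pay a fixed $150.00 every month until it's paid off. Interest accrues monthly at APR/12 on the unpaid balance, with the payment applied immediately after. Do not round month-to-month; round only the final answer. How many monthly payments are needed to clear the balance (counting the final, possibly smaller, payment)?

90 payments

Monthly rate r = 12.6%/12 = 1.05% = 0.0105.
Recurrence: B ← B·(1+r) − $150.00.
Month 1: interest $91.35; balance after payment $8,641.35.
Month 2: interest $90.73; balance after payment $8,582.08.
Closed form: n = −ln(1 − rB₀/P)/ln(1+r) = −ln(0.391)/ln(1.0105) ≈ 89.902, so the balance reaches zero during payment 90.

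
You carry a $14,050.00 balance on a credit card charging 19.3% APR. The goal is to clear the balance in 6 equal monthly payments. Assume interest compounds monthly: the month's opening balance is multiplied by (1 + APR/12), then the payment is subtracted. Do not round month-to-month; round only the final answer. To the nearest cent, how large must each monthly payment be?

$2,475.24

Monthly rate r = 19.3%/12 = 1.60833% = 0.0160833.
Level-payment amortization: P = B₀·r / (1 − (1+r)^(−n)) = 14050.00·0.0160833 / (1 − 1.01608^(−6)).
Denominator 1 − (1+r)^(−6) = 0.0912926654.
P = 225.971 / 0.0912926654 ≈ 2475.24.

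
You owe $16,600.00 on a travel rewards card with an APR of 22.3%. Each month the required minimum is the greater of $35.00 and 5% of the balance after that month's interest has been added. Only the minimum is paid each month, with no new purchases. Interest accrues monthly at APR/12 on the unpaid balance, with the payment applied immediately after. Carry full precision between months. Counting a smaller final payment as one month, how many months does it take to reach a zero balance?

Monthly rate r = 22.3%/12 = 1.85833% = 0.0185833.
While 5% of the post-interest balance exceeds $35.00, each month B ← (B·(1+r))·(1 − 0.05), i.e. B shrinks by the factor (1+r)·0.95 = 0.96765.
This holds for months 1–97. Entering month 98 the balance is $683.86; 5% of the post-interest balance is now below $35.00, so the flat $35.00 minimum applies from here.
From month 98 a fixed $35.00 at rate r clears $683.86 in 25 more payments. Total: 97 + 25 = 122 months.

122 months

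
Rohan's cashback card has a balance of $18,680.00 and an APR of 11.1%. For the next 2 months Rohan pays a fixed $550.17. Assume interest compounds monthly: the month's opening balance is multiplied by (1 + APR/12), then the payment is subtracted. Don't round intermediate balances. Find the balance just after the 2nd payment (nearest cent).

$17,921.75

Monthly rate r = 11.1%/12 = 0.925% = 0.00925.
Each month: B ← B·(1+r) − $550.17.
Month 1: interest $172.79; balance after payment $18,302.62.
Month 2: interest $169.30; balance after payment $17,921.75.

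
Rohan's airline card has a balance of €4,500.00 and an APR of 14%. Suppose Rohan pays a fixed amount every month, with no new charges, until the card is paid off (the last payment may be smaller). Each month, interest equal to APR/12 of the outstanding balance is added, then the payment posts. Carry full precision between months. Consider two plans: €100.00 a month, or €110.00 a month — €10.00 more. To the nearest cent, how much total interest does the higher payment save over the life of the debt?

€266.23

Monthly rate r = 14%/12 = 1.16667% = 0.0116667.
At €100.00/mo: n = ⌈−ln(1 − rB₀/P)/ln(1+r)⌉ = 65 payments (last €18.15); total interest = total paid − €4,500.00 = €1,918.15.
At €110.00/mo: 56 payments (last €101.92); total interest €1,651.92.
Interest saved = €1,918.15 − €1,651.92 = €266.23.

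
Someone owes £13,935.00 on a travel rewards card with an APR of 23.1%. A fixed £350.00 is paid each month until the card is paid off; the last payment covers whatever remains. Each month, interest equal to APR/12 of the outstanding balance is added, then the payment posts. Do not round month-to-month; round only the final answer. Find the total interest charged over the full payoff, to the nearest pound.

£12,760

Monthly rate r = 23.1%/12 = 1.925% = 0.01925.
Payoff takes n = ⌈−ln(1 − rB₀/P)/ln(1+r)⌉ = ⌈76.270⌉ = 77 payments; the last is £95.29.
Total paid = 76·£350.00 + £95.29 = £26,695.29.
Total interest = total paid − principal = £26,695.29 − £13,935.00 = £12,760.29.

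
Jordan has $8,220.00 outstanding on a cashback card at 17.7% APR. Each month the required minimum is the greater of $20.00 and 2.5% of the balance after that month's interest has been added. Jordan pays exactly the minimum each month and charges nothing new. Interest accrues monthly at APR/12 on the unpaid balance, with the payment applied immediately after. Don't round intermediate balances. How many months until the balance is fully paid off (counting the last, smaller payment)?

280 months

Monthly rate r = 17.7%/12 = 1.475% = 0.01475.
While 2.5% of the post-interest balance exceeds $20.00, each month B ← (B·(1+r))·(1 − 0.025), i.e. B shrinks by the factor (1+r)·0.975 = 0.98938.
This holds for months 1–220. Entering month 221 the balance is $785.02; 2.5% of the post-interest balance is now below $20.00, so the flat $20.00 minimum applies from here.
From month 221 a fixed $20.00 at rate r clears $785.02 in 60 more payments. Total: 220 + 60 = 280 months.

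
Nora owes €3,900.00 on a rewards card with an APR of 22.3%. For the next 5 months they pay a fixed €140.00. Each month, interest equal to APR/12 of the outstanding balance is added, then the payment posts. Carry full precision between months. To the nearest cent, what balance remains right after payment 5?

Monthly rate r = 22.3%/12 = 1.85833% = 0.0185833.
Each month: B ← B·(1+r) − €140.00.
Month 1: interest €72.47; balance after payment €3,832.47.
Month 2: interest €71.22; balance after payment €3,763.70.
Month 3: interest €69.94; balance after payment €3,693.64.
Month 4: interest €68.64; balance after payment €3,622.28.
Month 5: interest €67.31; balance after payment €3,549.59.

€3,549.59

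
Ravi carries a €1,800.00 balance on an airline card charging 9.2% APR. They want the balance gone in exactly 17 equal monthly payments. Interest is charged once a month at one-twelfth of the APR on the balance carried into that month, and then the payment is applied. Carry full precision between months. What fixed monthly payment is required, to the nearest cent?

Monthly rate r = 9.2%/12 = 0.766667% = 0.00766667.
Level-payment amortization: P = B₀·r / (1 − (1+r)^(−n)) = 1800.00·0.00766667 / (1 − 1.00767^(−17)).
Denominator 1 − (1+r)^(−17) = 0.121760779.
P = 13.8 / 0.121760779 ≈ 113.34.

€113.34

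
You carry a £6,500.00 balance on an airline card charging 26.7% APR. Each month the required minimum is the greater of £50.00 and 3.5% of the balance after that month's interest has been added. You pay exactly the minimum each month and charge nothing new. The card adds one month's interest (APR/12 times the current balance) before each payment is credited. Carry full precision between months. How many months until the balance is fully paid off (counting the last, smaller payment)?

Monthly rate r = 26.7%/12 = 2.225% = 0.02225.
While 3.5% of the post-interest balance exceeds £50.00, each month B ← (B·(1+r))·(1 − 0.035), i.e. B shrinks by the factor (1+r)·0.965 = 0.98647.
This holds for months 1–113. Entering month 114 the balance is £1,394.61; 3.5% of the post-interest balance is now below £50.00, so the flat £50.00 minimum applies from here.
From month 114 a fixed £50.00 at rate r clears £1,394.61 in 45 more payments. Total: 113 + 45 = 158 months.

158 months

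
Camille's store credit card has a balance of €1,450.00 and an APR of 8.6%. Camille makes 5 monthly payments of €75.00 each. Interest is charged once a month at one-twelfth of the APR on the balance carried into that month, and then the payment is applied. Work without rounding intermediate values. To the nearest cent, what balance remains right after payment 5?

€1,122.29

Monthly rate r = 8.6%/12 = 0.716667% = 0.00716667.
Each month: B ← B·(1+r) − €75.00.
Month 1: interest €10.39; balance after payment €1,385.39.
Month 2: interest €9.93; balance after payment €1,320.32.
Month 3: interest €9.46; balance after payment €1,254.78.
Month 4: interest €8.99; balance after payment €1,188.78.
Month 5: interest €8.52; balance after payment €1,122.29.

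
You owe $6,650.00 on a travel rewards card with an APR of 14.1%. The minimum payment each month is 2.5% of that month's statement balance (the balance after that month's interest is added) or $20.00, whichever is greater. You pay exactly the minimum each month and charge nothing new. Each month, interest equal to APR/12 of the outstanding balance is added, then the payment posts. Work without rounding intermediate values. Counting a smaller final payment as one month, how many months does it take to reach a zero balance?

210 months

Monthly rate r = 14.1%/12 = 1.175% = 0.01175.
While 2.5% of the post-interest balance exceeds $20.00, each month B ← (B·(1+r))·(1 − 0.025), i.e. B shrinks by the factor (1+r)·0.975 = 0.98646.
This holds for months 1–157. Entering month 158 the balance is $781.70; 2.5% of the post-interest balance is now below $20.00, so the flat $20.00 minimum applies from here.
From month 158 a fixed $20.00 at rate r clears $781.70 in 53 more payments. Total: 157 + 53 = 210 months.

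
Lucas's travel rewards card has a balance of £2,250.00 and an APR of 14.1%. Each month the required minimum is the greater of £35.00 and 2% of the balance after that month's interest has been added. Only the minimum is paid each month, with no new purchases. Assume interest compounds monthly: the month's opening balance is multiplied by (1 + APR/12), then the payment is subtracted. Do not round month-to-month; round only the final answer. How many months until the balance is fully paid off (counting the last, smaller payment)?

Monthly rate r = 14.1%/12 = 1.175% = 0.01175.
While 2% of the post-interest balance exceeds £35.00, each month B ← (B·(1+r))·(1 − 0.02), i.e. B shrinks by the factor (1+r)·0.98 = 0.99151.
This holds for months 1–31. Entering month 32 the balance is £1,727.67; 2% of the post-interest balance is now below £35.00, so the flat £35.00 minimum applies from here.
From month 32 a fixed £35.00 at rate r clears £1,727.67 in 75 more payments. Total: 31 + 75 = 106 months.

106 months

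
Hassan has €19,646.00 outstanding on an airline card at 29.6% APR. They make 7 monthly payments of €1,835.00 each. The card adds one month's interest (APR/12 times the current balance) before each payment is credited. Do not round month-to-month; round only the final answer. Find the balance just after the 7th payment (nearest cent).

Monthly rate r = 29.6%/12 = 2.46667% = 0.0246667.
Each month: B ← B·(1+r) − €1,835.00.
Month 1: interest €484.60; balance after payment €18,295.60.
Month 2: interest €451.29; balance after payment €16,911.89.
Month 3: interest €417.16; balance after payment €15,494.05.
Month 4: interest €382.19; balance after payment €14,041.24.
Month 5: interest €346.35; balance after payment €12,552.59.
Month 6: interest €309.63; balance after payment €11,027.22.
Month 7: interest €272.00; balance after payment €9,464.23.

€9,464.23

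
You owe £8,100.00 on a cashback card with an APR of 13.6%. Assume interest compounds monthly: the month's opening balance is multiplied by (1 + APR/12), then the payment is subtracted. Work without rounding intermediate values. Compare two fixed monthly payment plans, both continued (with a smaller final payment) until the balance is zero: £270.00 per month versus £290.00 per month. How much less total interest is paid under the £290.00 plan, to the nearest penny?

£160.84

Monthly rate r = 13.6%/12 = 1.13333% = 0.0113333.
At £270.00/mo: n = ⌈−ln(1 − rB₀/P)/ln(1+r)⌉ = 37 payments (last £235.20); total interest = total paid − £8,100.00 = £1,855.20.
At £290.00/mo: 34 payments (last £224.36); total interest £1,694.36.
Interest saved = £1,855.20 − £1,694.36 = £160.84.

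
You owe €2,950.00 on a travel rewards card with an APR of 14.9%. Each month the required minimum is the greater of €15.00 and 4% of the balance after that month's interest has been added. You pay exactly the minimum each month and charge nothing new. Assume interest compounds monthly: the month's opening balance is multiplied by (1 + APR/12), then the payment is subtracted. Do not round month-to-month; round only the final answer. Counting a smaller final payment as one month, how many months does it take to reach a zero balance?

Monthly rate r = 14.9%/12 = 1.24167% = 0.0124167.
While 4% of the post-interest balance exceeds €15.00, each month B ← (B·(1+r))·(1 − 0.04), i.e. B shrinks by the factor (1+r)·0.96 = 0.97192.
This holds for months 1–73. Entering month 74 the balance is €368.85; 4% of the post-interest balance is now below €15.00, so the flat €15.00 minimum applies from here.
From month 74 a fixed €15.00 at rate r clears €368.85 in 30 more payments. Total: 73 + 30 = 103 months.

103 months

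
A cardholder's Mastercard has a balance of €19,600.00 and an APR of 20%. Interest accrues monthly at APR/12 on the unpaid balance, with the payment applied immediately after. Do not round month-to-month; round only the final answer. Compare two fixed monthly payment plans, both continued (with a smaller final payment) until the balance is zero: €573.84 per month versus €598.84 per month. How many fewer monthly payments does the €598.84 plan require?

Monthly rate r = 20%/12 = 1.66667% = 0.0166667.
At €573.84/mo: n = ⌈−ln(1 − rB₀/P)/ln(1+r)⌉ = 51 payments (last €548.57); total interest = total paid − €19,600.00 = €9,640.57.
At €598.84/mo: 48 payments (last €424.11); total interest €8,969.59.
Payments saved = 51 − 48 = 3.

3 fewer payments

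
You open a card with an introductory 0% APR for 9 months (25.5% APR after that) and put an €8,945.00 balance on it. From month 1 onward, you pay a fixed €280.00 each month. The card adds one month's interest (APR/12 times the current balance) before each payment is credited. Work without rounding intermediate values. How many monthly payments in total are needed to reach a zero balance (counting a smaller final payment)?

41 months

Promo months 1–9 at r₀ = 0%/12 = 0; months 10+ at r₁ = 25.5%/12 = 0.02125.
After month 9 (no interest yet): B = €8,945.00 − 9·€280.00 = €6,425.00.
Then at r₁ with €280.00/mo: n₂ = −ln(1 − r₁·B/P)/ln(1+r₁) ≈ 31.80 → 32 more payments.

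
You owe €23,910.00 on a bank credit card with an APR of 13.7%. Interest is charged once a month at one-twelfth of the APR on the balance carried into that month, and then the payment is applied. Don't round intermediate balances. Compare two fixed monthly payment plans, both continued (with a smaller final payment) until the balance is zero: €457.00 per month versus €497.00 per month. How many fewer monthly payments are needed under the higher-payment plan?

10 fewer payments

Monthly rate r = 13.7%/12 = 1.14167% = 0.0114167.
At €457.00/mo: n = ⌈−ln(1 − rB₀/P)/ln(1+r)⌉ = 81 payments (last €58.22); total interest = total paid − €23,910.00 = €12,708.22.
At €497.00/mo: 71 payments (last €95.97); total interest €10,975.97.
Payments saved = 81 − 71 = 10.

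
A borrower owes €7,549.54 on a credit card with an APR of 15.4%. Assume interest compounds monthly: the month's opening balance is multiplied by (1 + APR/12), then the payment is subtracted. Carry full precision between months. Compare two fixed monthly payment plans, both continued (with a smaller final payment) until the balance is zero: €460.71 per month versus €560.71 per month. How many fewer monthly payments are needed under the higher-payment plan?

4 fewer payments

Monthly rate r = 15.4%/12 = 1.28333% = 0.0128333.
At €460.71/mo: n = ⌈−ln(1 − rB₀/P)/ln(1+r)⌉ = 19 payments (last €238.02); total interest = total paid − €7,549.54 = €981.26.
At €560.71/mo: 15 payments (last €491.75); total interest €792.15.
Payments saved = 19 − 15 = 4.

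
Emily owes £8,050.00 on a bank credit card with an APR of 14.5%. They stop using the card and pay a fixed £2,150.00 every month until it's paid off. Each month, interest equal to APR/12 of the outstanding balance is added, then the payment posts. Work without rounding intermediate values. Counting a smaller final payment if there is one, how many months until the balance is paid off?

Monthly rate r = 14.5%/12 = 1.20833% = 0.0120833.
Recurrence: B ← B·(1+r) − £2,150.00.
Month 1: interest £97.27; balance after payment £5,997.27.
Month 2: interest £72.47; balance after payment £3,919.74.
Month 3: interest £47.36; balance after payment £1,817.10.
Month 4: interest £21.96; balance after payment £0.00.

4 months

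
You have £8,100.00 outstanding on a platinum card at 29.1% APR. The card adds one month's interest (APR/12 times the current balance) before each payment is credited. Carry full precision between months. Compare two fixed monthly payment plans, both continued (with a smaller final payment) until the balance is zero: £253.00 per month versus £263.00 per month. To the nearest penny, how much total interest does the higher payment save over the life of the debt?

£735.97

Monthly rate r = 29.1%/12 = 2.425% = 0.02425.
At £253.00/mo: n = ⌈−ln(1 − rB₀/P)/ln(1+r)⌉ = 63 payments (last £130.24); total interest = total paid − £8,100.00 = £7,716.24.
At £263.00/mo: 58 payments (last £89.27); total interest £6,980.27.
Interest saved = £7,716.24 − £6,980.27 = £735.97.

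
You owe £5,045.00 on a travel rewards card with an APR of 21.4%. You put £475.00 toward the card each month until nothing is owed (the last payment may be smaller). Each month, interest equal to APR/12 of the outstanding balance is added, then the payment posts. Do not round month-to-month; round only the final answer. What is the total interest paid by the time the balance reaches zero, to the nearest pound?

Monthly rate r = 21.4%/12 = 1.78333% = 0.0178333.
Payoff takes n = ⌈−ln(1 − rB₀/P)/ln(1+r)⌉ = ⌈11.880⌉ = 12 payments; the last is £418.40.
Total paid = 11·£475.00 + £418.40 = £5,643.40.
Total interest = total paid − principal = £5,643.40 − £5,045.00 = £598.40.

£598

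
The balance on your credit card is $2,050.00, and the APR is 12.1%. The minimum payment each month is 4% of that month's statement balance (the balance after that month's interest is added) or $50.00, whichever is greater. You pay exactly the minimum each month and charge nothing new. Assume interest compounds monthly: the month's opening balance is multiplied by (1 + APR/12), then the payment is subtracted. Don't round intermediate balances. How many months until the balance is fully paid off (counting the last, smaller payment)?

Monthly rate r = 12.1%/12 = 1.00833% = 0.0100833.
While 4% of the post-interest balance exceeds $50.00, each month B ← (B·(1+r))·(1 − 0.04), i.e. B shrinks by the factor (1+r)·0.96 = 0.96968.
This holds for months 1–17. Entering month 18 the balance is $1,214.61; 4% of the post-interest balance is now below $50.00, so the flat $50.00 minimum applies from here.
From month 18 a fixed $50.00 at rate r clears $1,214.61 in 29 more payments. Total: 17 + 29 = 46 months.

46 months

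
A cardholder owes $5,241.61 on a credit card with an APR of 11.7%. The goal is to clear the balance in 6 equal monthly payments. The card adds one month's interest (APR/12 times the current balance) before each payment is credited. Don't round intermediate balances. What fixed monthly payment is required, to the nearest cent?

Monthly rate r = 11.7%/12 = 0.975% = 0.00975.
Level-payment amortization: P = B₀·r / (1 − (1+r)^(−n)) = 5241.61·0.00975 / (1 − 1.00975^(−6)).
Denominator 1 − (1+r)^(−6) = 0.0565544748.
P = 51.1057 / 0.0565544748 ≈ 903.65.

$903.65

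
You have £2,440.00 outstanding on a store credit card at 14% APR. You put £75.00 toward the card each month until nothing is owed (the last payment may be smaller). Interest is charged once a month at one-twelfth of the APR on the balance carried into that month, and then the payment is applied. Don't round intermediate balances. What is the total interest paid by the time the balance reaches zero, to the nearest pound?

£646

Monthly rate r = 14%/12 = 1.16667% = 0.0116667.
Payoff takes n = ⌈−ln(1 − rB₀/P)/ln(1+r)⌉ = ⌈41.151⌉ = 42 payments; the last is £11.40.
Total paid = 41·£75.00 + £11.40 = £3,086.40.
Total interest = total paid − principal = £3,086.40 − £2,440.00 = £646.40.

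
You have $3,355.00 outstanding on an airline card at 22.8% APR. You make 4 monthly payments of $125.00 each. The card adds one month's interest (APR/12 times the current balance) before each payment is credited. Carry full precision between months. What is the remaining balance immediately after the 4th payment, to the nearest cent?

Monthly rate r = 22.8%/12 = 1.9% = 0.019.
Each month: B ← B·(1+r) − $125.00.
Month 1: interest $63.74; balance after payment $3,293.74.
Month 2: interest $62.58; balance after payment $3,231.33.
Month 3: interest $61.40; balance after payment $3,167.72.
Month 4: interest $60.19; balance after payment $3,102.91.

$3,102.91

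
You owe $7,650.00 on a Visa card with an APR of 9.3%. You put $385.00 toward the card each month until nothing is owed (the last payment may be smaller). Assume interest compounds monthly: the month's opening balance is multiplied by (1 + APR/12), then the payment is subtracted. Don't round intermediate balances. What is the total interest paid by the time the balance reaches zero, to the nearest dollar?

$690

Monthly rate r = 9.3%/12 = 0.775% = 0.00775.
Payoff takes n = ⌈−ln(1 − rB₀/P)/ln(1+r)⌉ = ⌈21.661⌉ = 22 payments; the last is $254.95.
Total paid = 21·$385.00 + $254.95 = $8,339.95.
Total interest = total paid − principal = $8,339.95 − $7,650.00 = $689.95.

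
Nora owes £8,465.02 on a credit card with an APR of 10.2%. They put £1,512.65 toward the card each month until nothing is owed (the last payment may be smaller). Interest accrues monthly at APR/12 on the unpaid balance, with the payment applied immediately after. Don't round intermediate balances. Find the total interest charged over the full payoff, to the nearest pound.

Monthly rate r = 10.2%/12 = 0.85% = 0.0085.
Payoff takes n = ⌈−ln(1 − rB₀/P)/ln(1+r)⌉ = ⌈5.758⌉ = 6 payments; the last is £1,147.70.
Total paid = 5·£1,512.65 + £1,147.70 = £8,710.95.
Total interest = total paid − principal = £8,710.95 − £8,465.02 = £245.93.

£246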